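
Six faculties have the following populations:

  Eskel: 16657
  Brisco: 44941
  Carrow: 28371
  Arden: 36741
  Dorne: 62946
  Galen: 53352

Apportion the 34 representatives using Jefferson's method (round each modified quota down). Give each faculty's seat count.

Eskel=2, Brisco=6, Carrow=4, Arden=5, Dorne=9, Galen=8

Standard divisor 243008/34 ≈ 7147.294; standard quotas: Eskel 2.331, Brisco 6.288, Carrow 3.969, Arden 5.141, Dorne 8.807, Galen 7.465.
Rounding down gives 2, 6, 3, 5, 8, 7 = 31 seats, so the divisor must be adjusted.
With modified divisor 6500: modified quotas Eskel 2.563, Brisco 6.914, Carrow 4.365, Arden 5.652, Dorne 9.684, Galen 8.208.
Rounding down: Eskel 2, Brisco 6, Carrow 4, Arden 5, Dorne 9, Galen 8 (total 34).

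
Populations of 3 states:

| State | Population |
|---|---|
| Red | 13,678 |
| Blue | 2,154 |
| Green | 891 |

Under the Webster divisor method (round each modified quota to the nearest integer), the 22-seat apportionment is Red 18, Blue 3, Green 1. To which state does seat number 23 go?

Red

Priority for the next seat is population ÷ (current seats + 0.5).
Priorities: Red 739.351, Blue 615.429, Green 594.000.
Highest priority: Red.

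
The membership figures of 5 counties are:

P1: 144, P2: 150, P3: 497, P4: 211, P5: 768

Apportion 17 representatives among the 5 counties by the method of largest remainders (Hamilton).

P1=1, P2=2, P3=5, P4=2, P5=7

Total 1770; standard divisor 1770/17 ≈ 104.118.
Standard quotas: P1 1.383, P2 1.441, P3 4.773, P4 2.027, P5 7.376.
Lower quotas: P1 1, P2 1, P3 4, P4 2, P5 7 (sum 15, leaving 2 seats).
Remainders in descending order: P3 0.773, P2 0.441, P1 0.383, P5 0.376, P4 0.027.
Largest remainders: P3, P2 receive the extra seats.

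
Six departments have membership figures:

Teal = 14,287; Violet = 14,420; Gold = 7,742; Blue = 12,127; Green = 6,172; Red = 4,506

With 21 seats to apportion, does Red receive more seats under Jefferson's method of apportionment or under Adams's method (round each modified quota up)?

Jefferson: Teal 5, Violet 5, Gold 3, Blue 5, Green 2, Red 1.
Adams: Teal 5, Violet 5, Gold 3, Blue 4, Green 2, Red 2.
Red gets 1 under Jefferson and 2 under Adams.

Adams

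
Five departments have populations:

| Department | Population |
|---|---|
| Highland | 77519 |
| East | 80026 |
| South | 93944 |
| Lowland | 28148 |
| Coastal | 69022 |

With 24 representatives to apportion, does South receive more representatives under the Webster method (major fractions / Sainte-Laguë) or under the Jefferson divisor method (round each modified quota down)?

Jefferson

Webster: Highland 5, East 6, South 6, Lowland 2, Coastal 5.
Jefferson: Highland 5, East 5, South 7, Lowland 2, Coastal 5.
South gets 6 under Webster and 7 under Jefferson.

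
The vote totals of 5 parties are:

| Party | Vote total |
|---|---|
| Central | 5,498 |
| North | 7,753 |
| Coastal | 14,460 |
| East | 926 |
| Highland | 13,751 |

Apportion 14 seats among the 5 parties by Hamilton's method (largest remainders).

Central 2; North 3; Coastal 5; East 0; Highland 4

The standard divisor is 42388/14 ≈ 3027.714.
Standard quotas: Central 1.8159, North 2.5607, Coastal 4.7759, East 0.3058, Highland 4.5417.
Lower quotas: Central 1, North 2, Coastal 4, East 0, Highland 4 (sum 11, leaving 3 seats).
Remainders in descending order: Central 0.8159, Coastal 0.7759, North 0.5607, Highland 0.5417, East 0.3058.
The surplus seats go to Central, Coastal, North.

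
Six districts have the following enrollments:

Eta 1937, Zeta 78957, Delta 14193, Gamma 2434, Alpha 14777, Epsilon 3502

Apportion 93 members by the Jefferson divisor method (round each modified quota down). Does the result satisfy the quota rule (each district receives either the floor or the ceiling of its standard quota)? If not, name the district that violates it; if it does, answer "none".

Standard quotas: Eta 1.556, Zeta 63.411, Delta 11.399, Gamma 1.955, Alpha 11.868, Epsilon 2.812.
Jefferson allocation: Eta 1, Zeta 65, Delta 11, Gamma 2, Alpha 12, Epsilon 2.
Zeta has quota 63.411 (lower 63, upper 64) but receives 65 — outside the quota interval.

Zeta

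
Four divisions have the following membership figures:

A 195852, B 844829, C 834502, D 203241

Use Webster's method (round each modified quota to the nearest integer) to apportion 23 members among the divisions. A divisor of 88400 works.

A=2; B=10; C=9; D=2

With modified divisor 88400: modified quotas A 2.216, B 9.557, C 9.440, D 2.299.
Rounding to the nearest integer: A 2, B 10, C 9, D 2 (total 23).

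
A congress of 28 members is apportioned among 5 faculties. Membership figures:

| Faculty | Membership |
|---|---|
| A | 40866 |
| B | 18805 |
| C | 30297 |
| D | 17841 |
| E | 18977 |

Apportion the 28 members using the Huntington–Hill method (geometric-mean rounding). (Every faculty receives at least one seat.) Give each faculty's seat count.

A 9, B 4, C 7, D 4, E 4

With divisor 4491: modified quotas A 9.100, B 4.187, C 6.746, D 3.973, E 4.226.
Geometric-mean thresholds: A √(9·10)=9.487, B √(4·5)=4.472, C √(6·7)=6.481, D √(3·4)=3.464, E √(4·5)=4.472.
Each quota rounded against its threshold gives A 9, B 4, C 7, D 4, E 4 (total 28).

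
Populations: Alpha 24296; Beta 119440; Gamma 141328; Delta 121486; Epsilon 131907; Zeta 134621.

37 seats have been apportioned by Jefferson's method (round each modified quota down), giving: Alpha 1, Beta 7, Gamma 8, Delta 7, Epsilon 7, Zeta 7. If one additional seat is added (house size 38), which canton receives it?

Priority for the next seat is population ÷ (current seats + 1).
Priorities: Alpha 12148.000, Beta 14930.000, Gamma 15703.111, Delta 15185.750, Epsilon 16488.375, Zeta 16827.625.
Highest priority: Zeta.

Zeta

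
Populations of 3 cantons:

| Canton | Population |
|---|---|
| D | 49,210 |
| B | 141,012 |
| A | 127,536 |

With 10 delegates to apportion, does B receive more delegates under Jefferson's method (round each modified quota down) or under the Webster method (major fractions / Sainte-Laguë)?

Jefferson

Jefferson: D 1, B 5, A 4.
Webster: D 2, B 4, A 4.
B gets 5 under Jefferson and 4 under Webster.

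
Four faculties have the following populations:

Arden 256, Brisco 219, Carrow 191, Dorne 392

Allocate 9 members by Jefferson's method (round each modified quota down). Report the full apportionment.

Arden 2, Brisco 2, Carrow 1, Dorne 4

Standard divisor 1058/9 ≈ 117.556; standard quotas: Arden 2.178, Brisco 1.863, Carrow 1.625, Dorne 3.335.
Rounding down gives 2, 1, 1, 3 = 7 seats, so the divisor must be adjusted.
With modified divisor 97: modified quotas Arden 2.639, Brisco 2.258, Carrow 1.969, Dorne 4.041.
Rounding down: Arden 2, Brisco 2, Carrow 1, Dorne 4 (total 9).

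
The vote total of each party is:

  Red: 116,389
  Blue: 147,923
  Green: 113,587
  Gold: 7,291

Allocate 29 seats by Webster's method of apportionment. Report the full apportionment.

Red=9, Blue=11, Green=8, Gold=1

Standard divisor 385190/29 ≈ 13282.414; standard quotas: Red 8.763, Blue 11.137, Green 8.552, Gold 0.549.
Rounding to the nearest integer gives 9, 11, 9, 1 = 30 seats, so the divisor must be adjusted.
With modified divisor 13500: modified quotas Red 8.621, Blue 10.957, Green 8.414, Gold 0.540.
Rounding to the nearest integer: Red 9, Blue 11, Green 8, Gold 1 (total 29).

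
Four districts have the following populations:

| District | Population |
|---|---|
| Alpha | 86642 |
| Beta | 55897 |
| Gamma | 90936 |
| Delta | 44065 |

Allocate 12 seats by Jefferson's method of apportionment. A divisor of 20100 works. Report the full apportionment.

With modified divisor 20100: modified quotas Alpha 4.311, Beta 2.781, Gamma 4.524, Delta 2.192.
Rounding down: Alpha 4, Beta 2, Gamma 4, Delta 2 (total 12).

Alpha: 4, Beta: 2, Gamma: 4, Delta: 2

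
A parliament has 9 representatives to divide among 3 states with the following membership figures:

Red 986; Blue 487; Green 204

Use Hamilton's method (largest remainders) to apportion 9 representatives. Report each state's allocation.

Red=5, Blue=3, Green=1

Total 1677; standard divisor 1677/9 ≈ 186.333.
Standard quotas: Red 5.292, Blue 2.614, Green 1.095.
Lower quotas: Red 5, Blue 2, Green 1 (sum 8, leaving 1 seat).
Remainders in descending order: Blue 0.614, Red 0.292, Green 0.095.
Largest remainder: Blue receives the extra seat.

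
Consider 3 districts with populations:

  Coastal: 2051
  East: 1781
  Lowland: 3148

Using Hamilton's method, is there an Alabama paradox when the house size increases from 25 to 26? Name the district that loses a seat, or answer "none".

At 25 seats: Coastal 7, East 7, Lowland 11.
At 26 seats: Coastal 8, East 6, Lowland 12.
East drops from 7 to 6.

East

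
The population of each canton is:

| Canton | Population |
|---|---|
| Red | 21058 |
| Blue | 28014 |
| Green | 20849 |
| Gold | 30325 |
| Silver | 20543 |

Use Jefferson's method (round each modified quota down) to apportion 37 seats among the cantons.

Standard divisor 120789/37 ≈ 3264.568; standard quotas: Red 6.450, Blue 8.581, Green 6.386, Gold 9.289, Silver 6.293.
Rounding down gives 6, 8, 6, 9, 6 = 35 seats, so the divisor must be adjusted.
With modified divisor 3020: modified quotas Red 6.973, Blue 9.276, Green 6.904, Gold 10.041, Silver 6.802.
Rounding down: Red 6, Blue 9, Green 6, Gold 10, Silver 6 (total 37).

Red=6; Blue=9; Green=6; Gold=10; Silver=6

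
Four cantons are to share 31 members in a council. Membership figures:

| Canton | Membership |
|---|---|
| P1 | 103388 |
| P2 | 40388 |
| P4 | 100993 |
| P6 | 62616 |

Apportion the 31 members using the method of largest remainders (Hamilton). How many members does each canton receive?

Total 307385; standard divisor 307385/31 ≈ 9915.645.
Standard quotas: P1 10.4268, P2 4.0732, P4 10.1852, P6 6.3149.
Lower quotas: P1 10, P2 4, P4 10, P6 6 (sum 30, leaving 1 seat).
Remainders in descending order: P1 0.4268, P6 0.3149, P4 0.1852, P2 0.0732.
The surplus seat goes to P1.

P1: 11, P2: 4, P4: 10, P6: 6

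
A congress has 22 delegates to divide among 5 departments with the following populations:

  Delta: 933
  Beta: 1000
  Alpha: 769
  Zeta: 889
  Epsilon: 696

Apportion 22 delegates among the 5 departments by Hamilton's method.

The standard divisor is 4287/22 ≈ 194.864.
Standard quotas: Delta 4.788, Beta 5.132, Alpha 3.946, Zeta 4.562, Epsilon 3.572.
Lower quotas: Delta 4, Beta 5, Alpha 3, Zeta 4, Epsilon 3 (sum 19, leaving 3 seats).
Remainders in descending order: Alpha 0.946, Delta 0.788, Epsilon 0.572, Zeta 0.562, Beta 0.132.
The surplus seats go to Alpha, Delta, Epsilon.

Delta 5, Beta 5, Alpha 4, Zeta 4, Epsilon 4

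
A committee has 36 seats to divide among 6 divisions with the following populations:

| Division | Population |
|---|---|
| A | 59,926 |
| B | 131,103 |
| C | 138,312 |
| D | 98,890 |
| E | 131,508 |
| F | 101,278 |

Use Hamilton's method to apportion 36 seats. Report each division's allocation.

A 3, B 7, C 8, D 5, E 7, F 6

The standard divisor is 661017/36 ≈ 18361.583.
Standard quotas: A 3.2637, B 7.1401, C 7.5327, D 5.3857, E 7.1621, F 5.5158.
Lower quotas: A 3, B 7, C 7, D 5, E 7, F 5 (sum 34, leaving 2 seats).
Remainders in descending order: C 0.5327, F 0.5158, D 0.3857, A 0.2637, E 0.1621, B 0.1401.
Largest remainders: C, F receive the extra seats.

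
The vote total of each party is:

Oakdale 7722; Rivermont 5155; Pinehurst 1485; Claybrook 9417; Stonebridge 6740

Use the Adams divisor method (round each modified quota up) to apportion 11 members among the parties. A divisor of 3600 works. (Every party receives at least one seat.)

Oakdale: 3, Rivermont: 2, Pinehurst: 1, Claybrook: 3, Stonebridge: 2

With modified divisor 3600: modified quotas Oakdale 2.145, Rivermont 1.432, Pinehurst 0.412, Claybrook 2.616, Stonebridge 1.872.
Rounding up: Oakdale 3, Rivermont 2, Pinehurst 1, Claybrook 3, Stonebridge 2 (total 11).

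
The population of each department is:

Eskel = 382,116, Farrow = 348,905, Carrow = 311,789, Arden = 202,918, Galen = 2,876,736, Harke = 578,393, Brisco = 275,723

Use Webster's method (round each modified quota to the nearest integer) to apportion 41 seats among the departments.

Standard divisor 4976580/41 ≈ 121380; standard quotas: Eskel 3.148, Farrow 2.874, Carrow 2.569, Arden 1.672, Galen 23.700, Harke 4.765, Brisco 2.272.
Rounding to the nearest integer gives 3, 3, 3, 2, 24, 5, 2 = 42 seats, so the divisor must be adjusted.
With modified divisor 123600: modified quotas Eskel 3.092, Farrow 2.823, Carrow 2.523, Arden 1.642, Galen 23.275, Harke 4.680, Brisco 2.231.
Rounding to the nearest integer: Eskel 3, Farrow 3, Carrow 3, Arden 2, Galen 23, Harke 5, Brisco 2 (total 41).

Eskel 3, Farrow 3, Carrow 3, Arden 2, Galen 23, Harke 5, Brisco 2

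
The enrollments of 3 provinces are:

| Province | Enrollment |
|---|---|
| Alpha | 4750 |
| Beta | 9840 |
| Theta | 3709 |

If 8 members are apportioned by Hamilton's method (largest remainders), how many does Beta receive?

Total 18299; standard divisor 18299/8 ≈ 2287.375.
Standard quotas: Alpha 2.0766, Beta 4.3019, Theta 1.6215.
Lower quotas: Alpha 2, Beta 4, Theta 1 (sum 7, leaving 1 seat).
Remainders in descending order: Theta 0.6215, Beta 0.3019, Alpha 0.0766.
Largest remainder: Theta receives the extra seat.
Beta receives 4.

4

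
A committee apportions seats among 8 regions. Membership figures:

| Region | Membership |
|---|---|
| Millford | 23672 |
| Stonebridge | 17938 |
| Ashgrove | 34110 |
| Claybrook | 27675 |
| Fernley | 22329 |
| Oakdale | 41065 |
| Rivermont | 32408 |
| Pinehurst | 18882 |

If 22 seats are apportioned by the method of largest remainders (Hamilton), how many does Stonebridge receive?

The standard divisor is 218079/22 ≈ 9912.682.
Standard quotas: Millford 2.3881, Stonebridge 1.8096, Ashgrove 3.4410, Claybrook 2.7919, Fernley 2.2526, Oakdale 4.1427, Rivermont 3.2693, Pinehurst 1.9048.
Lower quotas: Millford 2, Stonebridge 1, Ashgrove 3, Claybrook 2, Fernley 2, Oakdale 4, Rivermont 3, Pinehurst 1 (sum 18, leaving 4 seats).
Remainders in descending order: Pinehurst 0.9048, Stonebridge 0.8096, Claybrook 0.7919, Ashgrove 0.4410, Millford 0.3881, Rivermont 0.2693, Fernley 0.2526, Oakdale 0.1427.
Largest remainders: Pinehurst, Stonebridge, Claybrook, Ashgrove receive the extra seats.
Stonebridge receives 2.

2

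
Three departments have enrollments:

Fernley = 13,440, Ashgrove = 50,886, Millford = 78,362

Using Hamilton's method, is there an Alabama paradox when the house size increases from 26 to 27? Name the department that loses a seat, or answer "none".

Fernley

At 26 seats: Fernley 3, Ashgrove 9, Millford 14.
At 27 seats: Fernley 2, Ashgrove 10, Millford 15.
Fernley drops from 3 to 2.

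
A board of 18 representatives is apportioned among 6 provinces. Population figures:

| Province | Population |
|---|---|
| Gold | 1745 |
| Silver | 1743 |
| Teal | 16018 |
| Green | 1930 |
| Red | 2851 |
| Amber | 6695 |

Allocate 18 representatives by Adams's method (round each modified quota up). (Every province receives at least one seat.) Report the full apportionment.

Gold 1, Silver 1, Teal 9, Green 1, Red 2, Amber 4

Standard divisor 30982/18 ≈ 1721.222; standard quotas: Gold 1.014, Silver 1.013, Teal 9.306, Green 1.121, Red 1.656, Amber 3.890.
Rounding up gives 2, 2, 10, 2, 2, 4 = 22 seats, so the divisor must be adjusted.
With modified divisor 1970: modified quotas Gold 0.886, Silver 0.885, Teal 8.131, Green 0.980, Red 1.447, Amber 3.398.
Rounding up: Gold 1, Silver 1, Teal 9, Green 1, Red 2, Amber 4 (total 18).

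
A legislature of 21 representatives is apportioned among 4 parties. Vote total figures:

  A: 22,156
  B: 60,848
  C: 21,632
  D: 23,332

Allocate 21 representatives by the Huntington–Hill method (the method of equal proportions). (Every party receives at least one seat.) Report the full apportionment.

A 4, B 10, C 3, D 4

With divisor 6320: modified quotas A 3.506, B 9.628, C 3.423, D 3.692.
Geometric-mean thresholds: A √(3·4)=3.464, B √(9·10)=9.487, C √(3·4)=3.464, D √(3·4)=3.464.
Each quota rounded against its threshold gives A 4, B 10, C 3, D 4 (total 21).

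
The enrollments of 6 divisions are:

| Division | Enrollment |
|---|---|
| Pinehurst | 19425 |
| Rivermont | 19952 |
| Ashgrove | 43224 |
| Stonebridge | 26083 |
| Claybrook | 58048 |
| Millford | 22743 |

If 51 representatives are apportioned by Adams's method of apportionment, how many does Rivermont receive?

Standard divisor 189475/51 ≈ 3715.196; standard quotas: Pinehurst 5.229, Rivermont 5.370, Ashgrove 11.634, Stonebridge 7.021, Claybrook 15.624, Millford 6.122.
Rounding up gives 6, 6, 12, 8, 16, 7 = 55 seats, so the divisor must be adjusted.
With modified divisor 3910: modified quotas Pinehurst 4.968, Rivermont 5.103, Ashgrove 11.055, Stonebridge 6.671, Claybrook 14.846, Millford 5.817.
Rounding up: Pinehurst 5, Rivermont 6, Ashgrove 12, Stonebridge 7, Claybrook 15, Millford 6 (total 51).
Rivermont receives 6.

6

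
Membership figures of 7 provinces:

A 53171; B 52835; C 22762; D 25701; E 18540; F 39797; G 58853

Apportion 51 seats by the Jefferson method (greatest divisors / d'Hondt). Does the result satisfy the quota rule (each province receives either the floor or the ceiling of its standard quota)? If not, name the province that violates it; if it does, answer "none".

Standard quotas: A 9.982, B 9.919, C 4.273, D 4.825, E 3.481, F 7.471, G 11.049.
Jefferson allocation: A 10, B 10, C 4, D 5, E 3, F 8, G 11.
Every allocation lies between the lower and upper quota.

none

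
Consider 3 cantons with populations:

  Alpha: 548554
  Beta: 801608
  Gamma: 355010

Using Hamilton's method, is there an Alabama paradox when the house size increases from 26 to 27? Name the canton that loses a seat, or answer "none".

Gamma

At 26 seats: Alpha 8, Beta 12, Gamma 6.
At 27 seats: Alpha 9, Beta 13, Gamma 5.
Gamma drops from 6 to 5.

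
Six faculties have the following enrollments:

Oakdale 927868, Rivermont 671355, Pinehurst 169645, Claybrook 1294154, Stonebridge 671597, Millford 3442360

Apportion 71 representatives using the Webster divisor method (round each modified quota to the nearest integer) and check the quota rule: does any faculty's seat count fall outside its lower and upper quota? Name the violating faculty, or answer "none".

Millford

Standard quotas: Oakdale 9.179, Rivermont 6.642, Pinehurst 1.678, Claybrook 12.803, Stonebridge 6.644, Millford 34.054.
Webster allocation: Oakdale 9, Rivermont 7, Pinehurst 2, Claybrook 13, Stonebridge 7, Millford 33.
Millford has quota 34.054 (lower 34, upper 35) but receives 33 — outside the quota interval.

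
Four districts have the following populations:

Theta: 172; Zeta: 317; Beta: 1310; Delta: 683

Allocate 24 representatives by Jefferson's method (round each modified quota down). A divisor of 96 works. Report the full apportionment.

Theta 1, Zeta 3, Beta 13, Delta 7

With modified divisor 96: modified quotas Theta 1.792, Zeta 3.302, Beta 13.646, Delta 7.115.
Rounding down: Theta 1, Zeta 3, Beta 13, Delta 7 (total 24).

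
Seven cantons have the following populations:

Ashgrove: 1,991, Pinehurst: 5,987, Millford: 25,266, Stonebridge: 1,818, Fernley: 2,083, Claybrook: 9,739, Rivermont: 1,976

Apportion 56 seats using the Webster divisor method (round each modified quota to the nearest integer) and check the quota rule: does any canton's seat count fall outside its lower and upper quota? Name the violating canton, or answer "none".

Millford

Standard quotas: Ashgrove 2.282, Pinehurst 6.862, Millford 28.958, Stonebridge 2.084, Fernley 2.387, Claybrook 11.162, Rivermont 2.265.
Webster allocation: Ashgrove 2, Pinehurst 7, Millford 30, Stonebridge 2, Fernley 2, Claybrook 11, Rivermont 2.
Millford has quota 28.958 (lower 28, upper 29) but receives 30 — outside the quota interval.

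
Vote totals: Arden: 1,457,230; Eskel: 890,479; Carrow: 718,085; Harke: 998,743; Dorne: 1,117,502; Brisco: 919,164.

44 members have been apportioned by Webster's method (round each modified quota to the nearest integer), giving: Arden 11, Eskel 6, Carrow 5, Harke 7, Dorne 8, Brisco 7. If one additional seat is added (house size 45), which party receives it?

Eskel

Priority for the next seat is population ÷ (current seats + 0.5).
Priorities: Arden 126715.652, Eskel 136996.769, Carrow 130560.909, Harke 133165.733, Dorne 131470.824, Brisco 122555.200.
Highest priority: Eskel.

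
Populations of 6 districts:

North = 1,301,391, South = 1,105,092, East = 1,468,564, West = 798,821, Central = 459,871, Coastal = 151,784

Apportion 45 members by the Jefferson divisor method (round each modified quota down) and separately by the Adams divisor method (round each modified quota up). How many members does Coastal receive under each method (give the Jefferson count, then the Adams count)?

1 and 2

Jefferson: North 11, South 9, East 13, West 7, Central 4, Coastal 1.
Adams: North 11, South 9, East 12, West 7, Central 4, Coastal 2.
Coastal gets 1 under Jefferson and 2 under Adams.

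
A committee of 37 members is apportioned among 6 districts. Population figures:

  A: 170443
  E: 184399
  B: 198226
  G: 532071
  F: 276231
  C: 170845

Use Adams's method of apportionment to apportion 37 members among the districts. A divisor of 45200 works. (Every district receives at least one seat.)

A=4, E=5, B=5, G=12, F=7, C=4

With modified divisor 45200: modified quotas A 3.771, E 4.080, B 4.386, G 11.771, F 6.111, C 3.780.
Rounding up: A 4, E 5, B 5, G 12, F 7, C 4 (total 37).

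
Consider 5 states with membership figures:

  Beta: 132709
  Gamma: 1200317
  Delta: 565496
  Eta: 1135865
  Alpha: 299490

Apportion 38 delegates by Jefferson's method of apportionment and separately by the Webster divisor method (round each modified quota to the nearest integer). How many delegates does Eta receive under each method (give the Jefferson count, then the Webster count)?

Jefferson: Beta 1, Gamma 14, Delta 6, Eta 14, Alpha 3.
Webster: Beta 2, Gamma 14, Delta 6, Eta 13, Alpha 3.
Eta gets 14 under Jefferson and 13 under Webster.

14 and 13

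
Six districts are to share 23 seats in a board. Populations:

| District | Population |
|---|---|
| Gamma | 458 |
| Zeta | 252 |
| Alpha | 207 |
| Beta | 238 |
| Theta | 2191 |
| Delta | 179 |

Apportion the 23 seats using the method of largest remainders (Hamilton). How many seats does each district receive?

The standard divisor is 3525/23 ≈ 153.261.
Standard quotas: Gamma 2.988, Zeta 1.644, Alpha 1.351, Beta 1.553, Theta 14.296, Delta 1.168.
Lower quotas: Gamma 2, Zeta 1, Alpha 1, Beta 1, Theta 14, Delta 1 (sum 20, leaving 3 seats).
Remainders in descending order: Gamma 0.988, Zeta 0.644, Beta 0.553, Alpha 0.351, Theta 0.296, Delta 0.168.
The surplus seats go to Gamma, Zeta, Beta.

Gamma 3; Zeta 2; Alpha 1; Beta 2; Theta 14; Delta 1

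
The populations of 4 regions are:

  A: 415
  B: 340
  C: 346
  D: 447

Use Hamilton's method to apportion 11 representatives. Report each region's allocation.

A: 3, B: 2, C: 3, D: 3

Total 1548; standard divisor 1548/11 ≈ 140.727.
Standard quotas: A 2.949, B 2.416, C 2.459, D 3.176.
Lower quotas: A 2, B 2, C 2, D 3 (sum 9, leaving 2 seats).
Remainders in descending order: A 0.949, C 0.459, B 0.416, D 0.176.
Largest remainders: A, C receive the extra seats.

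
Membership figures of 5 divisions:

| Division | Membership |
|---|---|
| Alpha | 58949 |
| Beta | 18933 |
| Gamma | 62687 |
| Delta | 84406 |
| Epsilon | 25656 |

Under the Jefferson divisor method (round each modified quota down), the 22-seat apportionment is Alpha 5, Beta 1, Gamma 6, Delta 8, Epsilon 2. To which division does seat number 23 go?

Priority for the next seat is population ÷ (current seats + 1).
Priorities: Alpha 9824.833, Beta 9466.500, Gamma 8955.286, Delta 9378.444, Epsilon 8552.000.
Highest priority: Alpha.

Alpha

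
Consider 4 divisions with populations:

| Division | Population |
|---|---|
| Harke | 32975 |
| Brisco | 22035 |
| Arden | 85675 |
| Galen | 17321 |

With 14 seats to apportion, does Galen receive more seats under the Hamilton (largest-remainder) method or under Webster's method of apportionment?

Webster

Hamilton: Harke 3, Brisco 2, Arden 8, Galen 1.
Webster: Harke 3, Brisco 2, Arden 7, Galen 2.
Galen gets 1 under Hamilton and 2 under Webster.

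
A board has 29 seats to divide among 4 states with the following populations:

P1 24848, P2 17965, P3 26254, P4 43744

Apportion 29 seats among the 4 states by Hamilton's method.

Total 112811; standard divisor 112811/29 ≈ 3890.034.
Standard quotas: P1 6.3876, P2 4.6182, P3 6.7490, P4 11.2451.
Lower quotas: P1 6, P2 4, P3 6, P4 11 (sum 27, leaving 2 seats).
Remainders in descending order: P3 0.7490, P2 0.6182, P1 0.3876, P4 0.2451.
Largest remainders: P3, P2 receive the extra seats.

P1 6; P2 5; P3 7; P4 11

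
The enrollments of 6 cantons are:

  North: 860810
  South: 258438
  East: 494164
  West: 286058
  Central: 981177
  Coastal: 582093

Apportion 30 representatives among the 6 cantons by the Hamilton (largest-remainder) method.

North: 7, South: 2, East: 4, West: 3, Central: 9, Coastal: 5

Total 3462740; standard divisor 3462740/30 ≈ 115424.667.
Standard quotas: North 7.4578, South 2.2390, East 4.2813, West 2.4783, Central 8.5006, Coastal 5.0431.
Lower quotas: North 7, South 2, East 4, West 2, Central 8, Coastal 5 (sum 28, leaving 2 seats).
Remainders in descending order: Central 0.5006, West 0.4783, North 0.4578, East 0.2813, South 0.2390, Coastal 0.0431.
The surplus seats go to Central, West.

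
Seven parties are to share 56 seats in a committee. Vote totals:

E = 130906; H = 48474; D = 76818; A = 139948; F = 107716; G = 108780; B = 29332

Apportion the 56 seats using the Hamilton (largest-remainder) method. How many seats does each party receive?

Total 641974; standard divisor 641974/56 ≈ 11463.821.
Standard quotas: E 11.4191, H 4.2284, D 6.7009, A 12.2078, F 9.3962, G 9.4890, B 2.5587.
Lower quotas: E 11, H 4, D 6, A 12, F 9, G 9, B 2 (sum 53, leaving 3 seats).
Remainders in descending order: D 0.7009, B 0.5587, G 0.4890, E 0.4191, F 0.3962, H 0.2284, A 0.2078.
The surplus seats go to D, B, G.

E=11, H=4, D=7, A=12, F=9, G=10, B=3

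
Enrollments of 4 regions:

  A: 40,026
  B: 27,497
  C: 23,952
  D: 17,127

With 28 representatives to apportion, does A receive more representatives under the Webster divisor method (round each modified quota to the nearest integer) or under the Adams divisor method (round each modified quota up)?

Webster

Webster: A 11, B 7, C 6, D 4.
Adams: A 10, B 7, C 6, D 5.
A gets 11 under Webster and 10 under Adams.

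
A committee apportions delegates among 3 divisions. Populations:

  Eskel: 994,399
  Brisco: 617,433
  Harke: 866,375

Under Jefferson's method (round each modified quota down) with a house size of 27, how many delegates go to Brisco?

Standard divisor 2478207/27 ≈ 91785.444; standard quotas: Eskel 10.834, Brisco 6.727, Harke 9.439.
Rounding down gives 10, 6, 9 = 25 seats, so the divisor must be adjusted.
With modified divisor 87400: modified quotas Eskel 11.378, Brisco 7.064, Harke 9.913.
Rounding down: Eskel 11, Brisco 7, Harke 9 (total 27).
Brisco receives 7.

7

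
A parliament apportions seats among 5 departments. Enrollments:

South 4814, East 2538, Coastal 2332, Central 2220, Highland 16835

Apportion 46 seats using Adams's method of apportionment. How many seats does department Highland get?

26

Standard divisor 28739/46 ≈ 624.761; standard quotas: South 7.705, East 4.062, Coastal 3.733, Central 3.553, Highland 26.946.
Rounding up gives 8, 5, 4, 4, 27 = 48 seats, so the divisor must be adjusted.
With modified divisor 660: modified quotas South 7.294, East 3.845, Coastal 3.533, Central 3.364, Highland 25.508.
Rounding up: South 8, East 4, Coastal 4, Central 4, Highland 26 (total 46).
Highland receives 26.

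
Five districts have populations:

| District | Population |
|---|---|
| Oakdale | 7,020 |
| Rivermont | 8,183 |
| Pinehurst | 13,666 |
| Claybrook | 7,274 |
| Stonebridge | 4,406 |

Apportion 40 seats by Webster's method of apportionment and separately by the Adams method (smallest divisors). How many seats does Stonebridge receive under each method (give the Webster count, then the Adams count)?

4 and 5

Webster: Oakdale 7, Rivermont 8, Pinehurst 14, Claybrook 7, Stonebridge 4.
Adams: Oakdale 7, Rivermont 8, Pinehurst 13, Claybrook 7, Stonebridge 5.
Stonebridge gets 4 under Webster and 5 under Adams.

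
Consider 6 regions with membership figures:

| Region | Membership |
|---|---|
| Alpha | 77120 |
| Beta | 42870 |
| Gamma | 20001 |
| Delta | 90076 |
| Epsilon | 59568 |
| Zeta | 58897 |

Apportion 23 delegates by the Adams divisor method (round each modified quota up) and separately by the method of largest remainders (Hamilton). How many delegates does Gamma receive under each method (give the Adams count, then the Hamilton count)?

Adams: Alpha 5, Beta 3, Gamma 2, Delta 5, Epsilon 4, Zeta 4.
Hamilton: Alpha 5, Beta 3, Gamma 1, Delta 6, Epsilon 4, Zeta 4.
Gamma gets 2 under Adams and 1 under Hamilton.

2 and 1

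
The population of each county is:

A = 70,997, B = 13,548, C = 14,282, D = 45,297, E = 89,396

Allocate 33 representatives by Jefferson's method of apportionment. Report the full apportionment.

A 10; B 2; C 2; D 6; E 13

Standard divisor 233520/33 ≈ 7076.364; standard quotas: A 10.033, B 1.915, C 2.018, D 6.401, E 12.633.
Rounding down gives 10, 1, 2, 6, 12 = 31 seats, so the divisor must be adjusted.
With modified divisor 6600: modified quotas A 10.757, B 2.053, C 2.164, D 6.863, E 13.545.
Rounding down: A 10, B 2, C 2, D 6, E 13 (total 33).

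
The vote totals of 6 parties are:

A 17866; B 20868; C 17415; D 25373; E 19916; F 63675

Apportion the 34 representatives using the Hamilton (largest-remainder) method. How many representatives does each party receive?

Total 165113; standard divisor 165113/34 ≈ 4856.265.
Standard quotas: A 3.6790, B 4.2971, C 3.5861, D 5.2248, E 4.1011, F 13.1119.
Lower quotas: A 3, B 4, C 3, D 5, E 4, F 13 (sum 32, leaving 2 seats).
Remainders in descending order: A 0.6790, C 0.5861, B 0.2971, D 0.2248, F 0.1119, E 0.1011.
The surplus seats go to A, C.

A: 4, B: 4, C: 4, D: 5, E: 4, F: 13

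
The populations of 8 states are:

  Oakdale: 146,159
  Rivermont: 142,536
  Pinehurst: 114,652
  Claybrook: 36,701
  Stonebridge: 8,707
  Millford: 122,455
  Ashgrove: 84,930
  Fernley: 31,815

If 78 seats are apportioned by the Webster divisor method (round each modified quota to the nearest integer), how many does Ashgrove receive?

Standard divisor 687955/78 ≈ 8819.936; standard quotas: Oakdale 16.571, Rivermont 16.161, Pinehurst 12.999, Claybrook 4.161, Stonebridge 0.987, Millford 13.884, Ashgrove 9.629, Fernley 3.607.
Rounding to the nearest integer gives 17, 16, 13, 4, 1, 14, 10, 4 = 79 seats, so the divisor must be adjusted.
With modified divisor 8900: modified quotas Oakdale 16.422, Rivermont 16.015, Pinehurst 12.882, Claybrook 4.124, Stonebridge 0.978, Millford 13.759, Ashgrove 9.543, Fernley 3.575.
Rounding to the nearest integer: Oakdale 16, Rivermont 16, Pinehurst 13, Claybrook 4, Stonebridge 1, Millford 14, Ashgrove 10, Fernley 4 (total 78).
Ashgrove receives 10.

10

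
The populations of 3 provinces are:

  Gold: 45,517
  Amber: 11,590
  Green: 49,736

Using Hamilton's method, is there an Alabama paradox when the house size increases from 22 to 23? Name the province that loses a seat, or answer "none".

At 22 seats: Gold 9, Amber 3, Green 10.
At 23 seats: Gold 10, Amber 2, Green 11.
Amber drops from 3 to 2.

Amber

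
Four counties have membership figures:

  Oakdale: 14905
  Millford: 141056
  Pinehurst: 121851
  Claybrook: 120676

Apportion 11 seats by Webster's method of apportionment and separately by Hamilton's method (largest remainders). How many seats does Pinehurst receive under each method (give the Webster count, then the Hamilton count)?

Webster: Oakdale 0, Millford 4, Pinehurst 4, Claybrook 3.
Hamilton: Oakdale 1, Millford 4, Pinehurst 3, Claybrook 3.
Pinehurst gets 4 under Webster and 3 under Hamilton.

4 and 3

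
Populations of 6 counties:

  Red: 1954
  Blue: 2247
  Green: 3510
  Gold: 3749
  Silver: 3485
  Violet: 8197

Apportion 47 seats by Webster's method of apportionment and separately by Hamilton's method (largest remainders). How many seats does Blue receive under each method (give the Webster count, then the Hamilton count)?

Webster: Red 4, Blue 5, Green 7, Gold 8, Silver 7, Violet 16.
Hamilton: Red 4, Blue 4, Green 7, Gold 8, Silver 7, Violet 17.
Blue gets 5 under Webster and 4 under Hamilton.

5 and 4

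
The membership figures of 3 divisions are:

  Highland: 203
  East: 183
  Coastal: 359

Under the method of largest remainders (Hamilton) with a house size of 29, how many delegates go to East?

The standard divisor is 745/29 ≈ 25.69.
Standard quotas: Highland 7.902, East 7.123, Coastal 13.974.
Lower quotas: Highland 7, East 7, Coastal 13 (sum 27, leaving 2 seats).
Remainders in descending order: Coastal 0.974, Highland 0.902, East 0.123.
Largest remainders: Coastal, Highland receive the extra seats.
East receives 7.

7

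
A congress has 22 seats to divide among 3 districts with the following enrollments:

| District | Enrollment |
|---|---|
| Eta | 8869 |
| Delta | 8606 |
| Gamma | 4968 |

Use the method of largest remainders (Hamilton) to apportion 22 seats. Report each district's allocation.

Standard divisor: 22443 ÷ 22 ≈ 1020.136.
Standard quotas: Eta 8.6939, Delta 8.4361, Gamma 4.8699.
Lower quotas: Eta 8, Delta 8, Gamma 4 (sum 20, leaving 2 seats).
Remainders in descending order: Gamma 0.8699, Eta 0.6939, Delta 0.4361.
Largest remainders: Gamma, Eta receive the extra seats.

Eta=9; Delta=8; Gamma=5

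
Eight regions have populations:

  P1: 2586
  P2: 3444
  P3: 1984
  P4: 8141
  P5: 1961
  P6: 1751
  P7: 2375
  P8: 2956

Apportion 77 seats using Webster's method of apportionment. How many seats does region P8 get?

Standard divisor 25198/77 ≈ 327.247; standard quotas: P1 7.902, P2 10.524, P3 6.063, P4 24.877, P5 5.992, P6 5.351, P7 7.258, P8 9.033.
Rounding to the nearest integer gives P1 8, P2 11, P3 6, P4 25, P5 6, P6 5, P7 7, P8 9 — total 77, matching the house size, so no adjustment is needed.
P8 receives 9.

9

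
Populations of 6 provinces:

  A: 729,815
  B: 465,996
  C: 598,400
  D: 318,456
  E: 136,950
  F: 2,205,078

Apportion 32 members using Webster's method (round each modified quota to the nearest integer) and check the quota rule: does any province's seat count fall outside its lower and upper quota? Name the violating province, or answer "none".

Standard quotas: A 5.243, B 3.347, C 4.299, D 2.288, E 0.984, F 15.840.
Webster allocation: A 5, B 3, C 4, D 2, E 1, F 17.
F has quota 15.840 (lower 15, upper 16) but receives 17 — outside the quota interval.

F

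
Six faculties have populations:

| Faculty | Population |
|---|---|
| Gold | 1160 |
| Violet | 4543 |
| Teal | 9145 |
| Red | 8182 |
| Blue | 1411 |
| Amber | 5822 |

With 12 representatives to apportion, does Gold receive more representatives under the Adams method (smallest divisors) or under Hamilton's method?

Adams: Gold 1, Violet 2, Teal 3, Red 3, Blue 1, Amber 2.
Hamilton: Gold 0, Violet 2, Teal 4, Red 3, Blue 1, Amber 2.
Gold gets 1 under Adams and 0 under Hamilton.

Adams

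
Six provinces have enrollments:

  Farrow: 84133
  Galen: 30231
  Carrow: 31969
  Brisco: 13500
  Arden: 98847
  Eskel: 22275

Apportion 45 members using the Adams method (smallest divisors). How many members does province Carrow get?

Standard divisor 280955/45 ≈ 6243.444; standard quotas: Farrow 13.475, Galen 4.842, Carrow 5.120, Brisco 2.162, Arden 15.832, Eskel 3.568.
Rounding up gives 14, 5, 6, 3, 16, 4 = 48 seats, so the divisor must be adjusted.
With modified divisor 6670: modified quotas Farrow 12.614, Galen 4.532, Carrow 4.793, Brisco 2.024, Arden 14.820, Eskel 3.340.
Rounding up: Farrow 13, Galen 5, Carrow 5, Brisco 3, Arden 15, Eskel 4 (total 45).
Carrow receives 5.

5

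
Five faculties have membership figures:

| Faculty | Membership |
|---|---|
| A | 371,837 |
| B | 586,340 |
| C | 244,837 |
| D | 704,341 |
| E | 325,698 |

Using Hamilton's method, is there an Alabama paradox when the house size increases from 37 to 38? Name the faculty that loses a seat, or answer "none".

At 37 seats: A 6, B 10, C 4, D 12, E 5.
At 38 seats: A 6, B 10, C 4, D 12, E 6.
No faculty's allocation decreased.

none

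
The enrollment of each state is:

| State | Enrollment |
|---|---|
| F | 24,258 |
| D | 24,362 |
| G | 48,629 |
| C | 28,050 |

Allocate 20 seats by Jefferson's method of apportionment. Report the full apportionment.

Standard divisor 125299/20 ≈ 6264.95; standard quotas: F 3.872, D 3.889, G 7.762, C 4.477.
Rounding down gives 3, 3, 7, 4 = 17 seats, so the divisor must be adjusted.
With modified divisor 5800: modified quotas F 4.182, D 4.200, G 8.384, C 4.836.
Rounding down: F 4, D 4, G 8, C 4 (total 20).

F=4; D=4; G=8; C=4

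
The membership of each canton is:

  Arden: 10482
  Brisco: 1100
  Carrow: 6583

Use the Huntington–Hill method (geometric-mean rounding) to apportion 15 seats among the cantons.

Arden: 9, Brisco: 1, Carrow: 5

With divisor 1219: modified quotas Arden 8.599, Brisco 0.902, Carrow 5.400.
Geometric-mean thresholds: Arden √(8·9)=8.485, Brisco (min 1), Carrow √(5·6)=5.477.
Each quota rounded against its threshold gives Arden 9, Brisco 1, Carrow 5 (total 15).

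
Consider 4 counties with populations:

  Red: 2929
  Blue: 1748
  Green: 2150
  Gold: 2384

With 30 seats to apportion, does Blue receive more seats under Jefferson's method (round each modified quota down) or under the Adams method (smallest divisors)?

Jefferson: Red 10, Blue 5, Green 7, Gold 8.
Adams: Red 9, Blue 6, Green 7, Gold 8.
Blue gets 5 under Jefferson and 6 under Adams.

Adams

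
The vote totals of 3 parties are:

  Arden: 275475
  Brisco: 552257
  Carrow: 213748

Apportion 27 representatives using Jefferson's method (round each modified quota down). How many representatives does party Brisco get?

Standard divisor 1041480/27 ≈ 38573.333; standard quotas: Arden 7.142, Brisco 14.317, Carrow 5.541.
Rounding down gives 7, 14, 5 = 26 seats, so the divisor must be adjusted.
With modified divisor 36200: modified quotas Arden 7.610, Brisco 15.256, Carrow 5.905.
Rounding down: Arden 7, Brisco 15, Carrow 5 (total 27).
Brisco receives 15.

15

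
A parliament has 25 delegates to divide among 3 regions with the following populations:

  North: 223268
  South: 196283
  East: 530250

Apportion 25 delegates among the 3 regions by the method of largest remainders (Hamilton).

Standard divisor: 949801 ÷ 25 ≈ 37992.04.
Standard quotas: North 5.8767, South 5.1664, East 13.9569.
Lower quotas: North 5, South 5, East 13 (sum 23, leaving 2 seats).
Remainders in descending order: East 0.9569, North 0.8767, South 0.1664.
The surplus seats go to East, North.

North 6; South 5; East 14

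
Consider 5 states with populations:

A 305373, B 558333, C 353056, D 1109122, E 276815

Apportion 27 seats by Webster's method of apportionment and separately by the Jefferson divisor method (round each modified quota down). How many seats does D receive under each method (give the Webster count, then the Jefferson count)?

11 and 12

Webster: A 3, B 6, C 4, D 11, E 3.
Jefferson: A 3, B 6, C 3, D 12, E 3.
D gets 11 under Webster and 12 under Jefferson.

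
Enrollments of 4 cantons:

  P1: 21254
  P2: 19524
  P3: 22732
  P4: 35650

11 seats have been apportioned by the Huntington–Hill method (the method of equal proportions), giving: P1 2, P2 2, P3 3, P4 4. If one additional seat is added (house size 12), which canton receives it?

P1

Priority for the next seat is population ÷ (√(s·(s+1))).
Priorities: P1 8676.909, P2 7970.640, P3 6562.163, P4 7971.582.
Highest priority: P1.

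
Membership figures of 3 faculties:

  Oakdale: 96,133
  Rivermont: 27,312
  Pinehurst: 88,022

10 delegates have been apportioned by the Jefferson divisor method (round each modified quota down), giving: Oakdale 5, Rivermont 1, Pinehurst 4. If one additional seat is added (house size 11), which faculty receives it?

Pinehurst

Priority for the next seat is population ÷ (current seats + 1).
Priorities: Oakdale 16022.167, Rivermont 13656.000, Pinehurst 17604.400.
Highest priority: Pinehurst.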